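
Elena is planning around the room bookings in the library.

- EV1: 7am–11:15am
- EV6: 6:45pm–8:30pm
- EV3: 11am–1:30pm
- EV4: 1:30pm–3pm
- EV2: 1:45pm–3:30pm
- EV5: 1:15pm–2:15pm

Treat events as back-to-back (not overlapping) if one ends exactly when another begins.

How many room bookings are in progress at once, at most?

Sort all start/end points and keep a running count:
7am start EV1 → 1
11am start EV3 → 2
11:15am end EV1 → 1
1:15pm start EV5 → 2
1:30pm end EV3 → 1
1:30pm start EV4 → 2
1:45pm start EV2 → 3
2:15pm end EV5 → 2
3pm end EV4 → 1
3:30pm end EV2 → 0
6:45pm start EV6 → 1
8:30pm end EV6 → 0
Peak is 3, at 1:45pm (EV2, EV4, EV5).

3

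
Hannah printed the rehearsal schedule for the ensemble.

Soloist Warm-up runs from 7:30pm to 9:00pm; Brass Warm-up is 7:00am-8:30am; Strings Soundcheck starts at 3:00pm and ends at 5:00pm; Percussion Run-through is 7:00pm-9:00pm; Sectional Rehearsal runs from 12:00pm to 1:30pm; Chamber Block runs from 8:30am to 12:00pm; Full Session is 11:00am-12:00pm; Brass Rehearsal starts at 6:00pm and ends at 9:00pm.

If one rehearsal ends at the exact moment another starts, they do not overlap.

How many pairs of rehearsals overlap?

Two intervals overlap when each starts before the other ends.
Sorted by start: Brass Warm-up, Chamber Block, Full Session, Sectional Rehearsal, Strings Soundcheck, Brass Rehearsal, Percussion Run-through, Soloist Warm-up.
Chamber Block starts exactly when Brass Warm-up ends (back-to-back, no overlap); Brass Warm-up is clear from here.
Full Session starts before Chamber Block ends → Chamber Block and Full Session overlap.
Sectional Rehearsal starts exactly when Chamber Block ends (back-to-back, no overlap); Chamber Block is clear from here.
Sectional Rehearsal starts exactly when Full Session ends (back-to-back, no overlap); Full Session is clear from here.
Strings Soundcheck starts after Sectional Rehearsal ends; Sectional Rehearsal is clear from here.
Brass Rehearsal starts after Strings Soundcheck ends; Strings Soundcheck is clear from here.
Percussion Run-through starts before Brass Rehearsal ends → Brass Rehearsal and Percussion Run-through overlap.
Soloist Warm-up starts before Brass Rehearsal ends → Brass Rehearsal and Soloist Warm-up overlap.
Soloist Warm-up starts before Percussion Run-through ends → Percussion Run-through and Soloist Warm-up overlap.
Overlapping pairs: Brass Rehearsal & Percussion Run-through, Brass Rehearsal & Soloist Warm-up, Chamber Block & Full Session, Percussion Run-through & Soloist Warm-up — 4 in total.

4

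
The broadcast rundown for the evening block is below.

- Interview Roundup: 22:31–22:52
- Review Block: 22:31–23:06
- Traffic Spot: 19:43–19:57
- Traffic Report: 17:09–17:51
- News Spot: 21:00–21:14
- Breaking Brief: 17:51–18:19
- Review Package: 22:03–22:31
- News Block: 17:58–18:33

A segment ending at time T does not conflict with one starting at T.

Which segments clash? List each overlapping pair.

Sorted by start: Traffic Report, Breaking Brief, News Block, Traffic Spot, News Spot, Review Package, Review Block, Interview Roundup.
Breaking Brief starts exactly when Traffic Report ends (back-to-back, no overlap), so nothing later overlaps Traffic Report either.
News Block starts before Breaking Brief ends → Breaking Brief and News Block overlap.
Traffic Spot starts after Breaking Brief ends, so nothing later overlaps Breaking Brief either.
Traffic Spot starts after News Block ends, so nothing later overlaps News Block either.
News Spot starts after Traffic Spot ends, so nothing later overlaps Traffic Spot either.
Review Package starts after News Spot ends, so nothing later overlaps News Spot either.
Review Block starts exactly when Review Package ends (back-to-back, no overlap), so nothing later overlaps Review Package either.
Interview Roundup starts before Review Block ends → Review Block and Interview Roundup overlap.

Breaking Brief & News Block, Interview Roundup & Review Block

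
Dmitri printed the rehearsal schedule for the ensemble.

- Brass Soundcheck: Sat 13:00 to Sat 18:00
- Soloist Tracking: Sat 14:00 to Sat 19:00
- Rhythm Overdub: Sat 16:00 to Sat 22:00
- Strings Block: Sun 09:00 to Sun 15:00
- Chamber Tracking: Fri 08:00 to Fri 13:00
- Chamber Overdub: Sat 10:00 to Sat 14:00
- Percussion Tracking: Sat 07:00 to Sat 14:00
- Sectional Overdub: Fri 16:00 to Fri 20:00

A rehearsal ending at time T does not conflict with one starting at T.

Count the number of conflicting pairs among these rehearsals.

Sorted by start: Chamber Tracking, Sectional Overdub, Percussion Tracking, Chamber Overdub, Brass Soundcheck, Soloist Tracking, Rhythm Overdub, Strings Block.
Sectional Overdub starts after Chamber Tracking ends, so Chamber Tracking has no further overlaps.
Percussion Tracking starts after Sectional Overdub ends, so Sectional Overdub has no further overlaps.
Chamber Overdub starts before Percussion Tracking ends → Percussion Tracking and Chamber Overdub overlap.
Brass Soundcheck starts before Percussion Tracking ends → Percussion Tracking and Brass Soundcheck overlap.
Soloist Tracking starts exactly when Percussion Tracking ends (back-to-back, no overlap), so Percussion Tracking has no further overlaps.
Brass Soundcheck starts before Chamber Overdub ends → Chamber Overdub and Brass Soundcheck overlap.
Soloist Tracking starts exactly when Chamber Overdub ends (back-to-back, no overlap), so Chamber Overdub has no further overlaps.
Soloist Tracking starts before Brass Soundcheck ends → Brass Soundcheck and Soloist Tracking overlap.
Rhythm Overdub starts before Brass Soundcheck ends → Brass Soundcheck and Rhythm Overdub overlap.
Strings Block starts after Brass Soundcheck ends.
Rhythm Overdub starts before Soloist Tracking ends → Soloist Tracking and Rhythm Overdub overlap.
Strings Block starts after Soloist Tracking ends.
Strings Block starts after Rhythm Overdub ends.
Overlapping pairs: Brass Soundcheck & Chamber Overdub, Brass Soundcheck & Percussion Tracking, Brass Soundcheck & Rhythm Overdub, Brass Soundcheck & Soloist Tracking, Chamber Overdub & Percussion Tracking, Rhythm Overdub & Soloist Tracking — 6 in total.

6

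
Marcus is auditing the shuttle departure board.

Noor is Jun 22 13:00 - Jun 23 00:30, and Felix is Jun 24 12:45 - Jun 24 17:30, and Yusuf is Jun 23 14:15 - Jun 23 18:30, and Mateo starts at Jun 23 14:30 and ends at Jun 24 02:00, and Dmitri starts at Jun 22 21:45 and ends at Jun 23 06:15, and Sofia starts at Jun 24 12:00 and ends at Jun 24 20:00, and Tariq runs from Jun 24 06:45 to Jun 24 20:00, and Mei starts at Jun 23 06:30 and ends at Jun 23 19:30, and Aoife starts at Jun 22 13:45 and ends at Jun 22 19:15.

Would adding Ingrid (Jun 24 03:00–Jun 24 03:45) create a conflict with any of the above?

Noor: ends Jun 23 00:30 at or before Ingrid starts Jun 24 03:00 → clear.
Aoife: ends Jun 22 19:15 at or before Ingrid starts Jun 24 03:00 → clear.
Dmitri: ends Jun 23 06:15 at or before Ingrid starts Jun 24 03:00 → clear.
Mei: ends Jun 23 19:30 at or before Ingrid starts Jun 24 03:00 → clear.
Yusuf: ends Jun 23 18:30 at or before Ingrid starts Jun 24 03:00 → clear.
Mateo: ends Jun 24 02:00 at or before Ingrid starts Jun 24 03:00 → clear.
Tariq: starts Jun 24 06:45 at or after Ingrid ends Jun 24 03:45 → clear.
Sofia: starts Jun 24 12:00 at or after Ingrid ends Jun 24 03:45 → clear.
Felix: starts Jun 24 12:45 at or after Ingrid ends Jun 24 03:45 → clear.

No — it doesn't clash with anything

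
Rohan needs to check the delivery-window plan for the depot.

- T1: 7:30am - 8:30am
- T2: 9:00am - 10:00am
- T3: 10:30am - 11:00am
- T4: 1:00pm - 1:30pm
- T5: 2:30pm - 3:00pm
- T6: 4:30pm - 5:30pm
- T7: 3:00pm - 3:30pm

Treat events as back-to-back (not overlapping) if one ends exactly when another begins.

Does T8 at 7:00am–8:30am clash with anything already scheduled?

Yes — it overlaps T1

T1: starts 7:30am before T8 ends 8:30am, and ends 8:30am after T8 starts 7:00am → overlap.
T2: starts 9:00am at or after T8 ends 8:30am → clear.
T3: starts 10:30am at or after T8 ends 8:30am → clear.
T4: starts 1:00pm at or after T8 ends 8:30am → clear.
T5: starts 2:30pm at or after T8 ends 8:30am → clear.
T7: starts 3:00pm at or after T8 ends 8:30am → clear.
T6: starts 4:30pm at or after T8 ends 8:30am → clear.
T8 overlaps T1.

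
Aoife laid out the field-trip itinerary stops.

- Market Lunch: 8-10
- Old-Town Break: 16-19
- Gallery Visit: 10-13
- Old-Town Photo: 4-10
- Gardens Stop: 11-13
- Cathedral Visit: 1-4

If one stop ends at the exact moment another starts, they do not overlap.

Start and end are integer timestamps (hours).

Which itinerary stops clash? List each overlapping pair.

Gallery Visit & Gardens Stop, Market Lunch & Old-Town Photo

Sorted by start: Cathedral Visit, Old-Town Photo, Market Lunch, Gallery Visit, Gardens Stop, Old-Town Break.
Old-Town Photo starts exactly when Cathedral Visit ends (back-to-back, no overlap), so Cathedral Visit has no further overlaps.
Market Lunch starts before Old-Town Photo ends → Old-Town Photo and Market Lunch overlap.
Gallery Visit starts exactly when Old-Town Photo ends (back-to-back, no overlap), so Old-Town Photo has no further overlaps.
Gallery Visit starts exactly when Market Lunch ends (back-to-back, no overlap), so Market Lunch has no further overlaps.
Gardens Stop starts before Gallery Visit ends → Gallery Visit and Gardens Stop overlap.
Old-Town Break starts after Gallery Visit ends.
Old-Town Break starts after Gardens Stop ends.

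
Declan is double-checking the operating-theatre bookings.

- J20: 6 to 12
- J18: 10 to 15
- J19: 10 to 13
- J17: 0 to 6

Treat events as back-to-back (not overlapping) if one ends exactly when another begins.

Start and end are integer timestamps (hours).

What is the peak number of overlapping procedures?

3

Sweep the timeline, counting +1 at each start and −1 at each end (ends before starts at a tie):
0 start J17 → 1
6 end J17 → 0
6 start J20 → 1
10 start J18 → 2
10 start J19 → 3
12 end J20 → 2
13 end J19 → 1
15 end J18 → 0
Peak is 3, at 10 (J18, J19, J20).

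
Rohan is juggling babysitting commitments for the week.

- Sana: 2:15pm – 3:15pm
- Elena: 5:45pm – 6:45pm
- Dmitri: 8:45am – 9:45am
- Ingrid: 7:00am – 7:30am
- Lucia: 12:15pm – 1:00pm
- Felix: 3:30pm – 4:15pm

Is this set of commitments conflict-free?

Check each pair: they overlap iff neither finishes before the other starts.
Sorted by start: Ingrid, Dmitri, Lucia, Sana, Felix, Elena.
Dmitri starts after Ingrid ends, so nothing later overlaps Ingrid either.
Lucia starts after Dmitri ends, so nothing later overlaps Dmitri either.
Sana starts after Lucia ends, so nothing later overlaps Lucia either.
Felix starts after Sana ends, so nothing later overlaps Sana either.
Elena starts after Felix ends.
Every pair is clear; the schedule has no overlaps.

Yes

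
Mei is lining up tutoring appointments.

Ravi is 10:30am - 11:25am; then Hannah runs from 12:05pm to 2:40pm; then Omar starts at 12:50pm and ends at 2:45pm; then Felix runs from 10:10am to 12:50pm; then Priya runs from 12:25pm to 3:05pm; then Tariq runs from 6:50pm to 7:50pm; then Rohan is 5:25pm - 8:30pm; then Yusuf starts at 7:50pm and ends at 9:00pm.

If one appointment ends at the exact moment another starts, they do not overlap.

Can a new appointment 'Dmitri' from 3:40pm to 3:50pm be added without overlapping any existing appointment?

Yes — the slot is free

Felix: ends 12:50pm at or before Dmitri starts 3:40pm → clear.
Ravi: ends 11:25am at or before Dmitri starts 3:40pm → clear.
Hannah: ends 2:40pm at or before Dmitri starts 3:40pm → clear.
Priya: ends 3:05pm at or before Dmitri starts 3:40pm → clear.
Omar: ends 2:45pm at or before Dmitri starts 3:40pm → clear.
Rohan: starts 5:25pm at or after Dmitri ends 3:50pm → clear.
Tariq: starts 6:50pm at or after Dmitri ends 3:50pm → clear.
Yusuf: starts 7:50pm at or after Dmitri ends 3:50pm → clear.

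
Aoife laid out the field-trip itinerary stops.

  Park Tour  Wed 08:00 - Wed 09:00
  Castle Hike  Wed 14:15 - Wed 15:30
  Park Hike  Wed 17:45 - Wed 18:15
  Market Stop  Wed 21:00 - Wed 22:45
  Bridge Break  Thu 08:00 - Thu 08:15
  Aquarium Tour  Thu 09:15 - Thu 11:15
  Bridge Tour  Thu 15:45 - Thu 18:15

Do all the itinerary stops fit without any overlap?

Check each pair: they overlap iff neither finishes before the other starts.
Sorted by start: Park Tour, Castle Hike, Park Hike, Market Stop, Bridge Break, Aquarium Tour, Bridge Tour.
Castle Hike starts after Park Tour ends — done with Park Tour.
Park Hike starts after Castle Hike ends — done with Castle Hike.
Market Stop starts after Park Hike ends — done with Park Hike.
Bridge Break starts after Market Stop ends — done with Market Stop.
Aquarium Tour starts after Bridge Break ends — done with Bridge Break.
Bridge Tour starts after Aquarium Tour ends.
Every pair is clear; the schedule has no overlaps.

Yes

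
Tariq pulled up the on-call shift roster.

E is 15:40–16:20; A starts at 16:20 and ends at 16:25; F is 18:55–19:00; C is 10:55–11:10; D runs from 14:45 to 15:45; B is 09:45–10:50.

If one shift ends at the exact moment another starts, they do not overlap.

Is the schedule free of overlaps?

No

Sorted by start: B, C, D, E, A, F.
C starts after B ends — done with B.
D starts after C ends — done with C.
E starts before D ends → D and E overlap.
That's a conflict, so the schedule is not conflict-free.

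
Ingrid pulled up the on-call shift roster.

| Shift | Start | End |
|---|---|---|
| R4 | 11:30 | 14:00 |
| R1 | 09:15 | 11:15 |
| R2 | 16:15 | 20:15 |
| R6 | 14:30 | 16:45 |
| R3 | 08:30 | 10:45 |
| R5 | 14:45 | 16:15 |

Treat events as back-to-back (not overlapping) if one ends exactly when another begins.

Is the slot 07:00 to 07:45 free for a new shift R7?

Yes — the slot is free

R3: starts 08:30 at or after R7 ends 07:45 → clear.
R1: starts 09:15 at or after R7 ends 07:45 → clear.
R4: starts 11:30 at or after R7 ends 07:45 → clear.
R6: starts 14:30 at or after R7 ends 07:45 → clear.
R5: starts 14:45 at or after R7 ends 07:45 → clear.
R2: starts 16:15 at or after R7 ends 07:45 → clear.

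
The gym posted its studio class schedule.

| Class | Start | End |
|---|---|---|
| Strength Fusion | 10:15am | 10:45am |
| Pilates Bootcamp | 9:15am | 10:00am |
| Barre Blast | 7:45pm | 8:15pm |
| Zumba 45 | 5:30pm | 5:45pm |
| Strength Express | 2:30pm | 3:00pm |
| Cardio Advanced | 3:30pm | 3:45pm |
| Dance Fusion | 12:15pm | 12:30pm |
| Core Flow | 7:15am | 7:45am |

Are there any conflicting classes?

No

Sorted by start: Core Flow, Pilates Bootcamp, Strength Fusion, Dance Fusion, Strength Express, Cardio Advanced, Zumba 45, Barre Blast.
Pilates Bootcamp starts after Core Flow ends, so nothing later overlaps Core Flow either.
Strength Fusion starts after Pilates Bootcamp ends, so nothing later overlaps Pilates Bootcamp either.
Dance Fusion starts after Strength Fusion ends, so nothing later overlaps Strength Fusion either.
Strength Express starts after Dance Fusion ends, so nothing later overlaps Dance Fusion either.
Cardio Advanced starts after Strength Express ends, so nothing later overlaps Strength Express either.
Zumba 45 starts after Cardio Advanced ends, so nothing later overlaps Cardio Advanced either.
Barre Blast starts after Zumba 45 ends.
Every pair is clear; the schedule has no overlaps.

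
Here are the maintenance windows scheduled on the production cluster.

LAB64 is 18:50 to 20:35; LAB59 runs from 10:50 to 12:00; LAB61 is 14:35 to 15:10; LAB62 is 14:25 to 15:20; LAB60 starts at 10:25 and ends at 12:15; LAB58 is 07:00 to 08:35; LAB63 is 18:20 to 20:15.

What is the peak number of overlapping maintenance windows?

Sweep the timeline, counting +1 at each start and −1 at each end (ends before starts at a tie):
07:00 start LAB58 → 1
08:35 end LAB58 → 0
10:25 start LAB60 → 1
10:50 start LAB59 → 2
12:00 end LAB59 → 1
12:15 end LAB60 → 0
14:25 start LAB62 → 1
14:35 start LAB61 → 2
15:10 end LAB61 → 1
15:20 end LAB62 → 0
18:20 start LAB63 → 1
18:50 start LAB64 → 2
20:15 end LAB63 → 1
20:35 end LAB64 → 0
Peak is 2, at 10:50 (LAB59, LAB60).

2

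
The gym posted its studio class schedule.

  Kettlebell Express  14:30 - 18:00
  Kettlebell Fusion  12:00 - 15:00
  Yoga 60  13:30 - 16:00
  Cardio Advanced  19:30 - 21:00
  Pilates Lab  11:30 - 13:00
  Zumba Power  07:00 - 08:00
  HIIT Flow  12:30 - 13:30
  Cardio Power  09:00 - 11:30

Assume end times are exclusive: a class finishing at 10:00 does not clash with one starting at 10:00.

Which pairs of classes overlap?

HIIT Flow & Kettlebell Fusion, HIIT Flow & Pilates Lab, Kettlebell Express & Kettlebell Fusion, Kettlebell Express & Yoga 60, Kettlebell Fusion & Pilates Lab, Kettlebell Fusion & Yoga 60

Two intervals overlap when each starts before the other ends.
Sorted by start: Zumba Power, Cardio Power, Pilates Lab, Kettlebell Fusion, HIIT Flow, Yoga 60, Kettlebell Express, Cardio Advanced.
Cardio Power starts after Zumba Power ends, so nothing later overlaps Zumba Power either.
Pilates Lab starts exactly when Cardio Power ends (back-to-back, no overlap), so nothing later overlaps Cardio Power either.
Kettlebell Fusion starts before Pilates Lab ends → Pilates Lab and Kettlebell Fusion overlap.
HIIT Flow starts before Pilates Lab ends → Pilates Lab and HIIT Flow overlap.
Yoga 60 starts after Pilates Lab ends, so nothing later overlaps Pilates Lab either.
HIIT Flow starts before Kettlebell Fusion ends → Kettlebell Fusion and HIIT Flow overlap.
Yoga 60 starts before Kettlebell Fusion ends → Kettlebell Fusion and Yoga 60 overlap.
Kettlebell Express starts before Kettlebell Fusion ends → Kettlebell Fusion and Kettlebell Express overlap.
Cardio Advanced starts after Kettlebell Fusion ends.
Yoga 60 starts exactly when HIIT Flow ends (back-to-back, no overlap), so nothing later overlaps HIIT Flow either.
Kettlebell Express starts before Yoga 60 ends → Yoga 60 and Kettlebell Express overlap.
Cardio Advanced starts after Yoga 60 ends.
Cardio Advanced starts after Kettlebell Express ends.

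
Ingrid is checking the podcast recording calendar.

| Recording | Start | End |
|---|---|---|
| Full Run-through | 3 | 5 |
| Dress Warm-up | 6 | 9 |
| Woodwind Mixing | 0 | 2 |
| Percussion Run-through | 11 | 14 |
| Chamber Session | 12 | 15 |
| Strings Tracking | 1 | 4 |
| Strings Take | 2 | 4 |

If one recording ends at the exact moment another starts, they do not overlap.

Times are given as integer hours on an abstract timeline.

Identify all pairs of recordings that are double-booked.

Check each pair: they overlap iff neither finishes before the other starts.
Sorted by start: Woodwind Mixing, Strings Tracking, Strings Take, Full Run-through, Dress Warm-up, Percussion Run-through, Chamber Session.
Strings Tracking starts before Woodwind Mixing ends → Woodwind Mixing and Strings Tracking overlap.
Strings Take starts exactly when Woodwind Mixing ends (back-to-back, no overlap), so nothing later overlaps Woodwind Mixing either.
Strings Take starts before Strings Tracking ends → Strings Tracking and Strings Take overlap.
Full Run-through starts before Strings Tracking ends → Strings Tracking and Full Run-through overlap.
Dress Warm-up starts after Strings Tracking ends, so nothing later overlaps Strings Tracking either.
Full Run-through starts before Strings Take ends → Strings Take and Full Run-through overlap.
Dress Warm-up starts after Strings Take ends, so nothing later overlaps Strings Take either.
Dress Warm-up starts after Full Run-through ends, so nothing later overlaps Full Run-through either.
Percussion Run-through starts after Dress Warm-up ends, so nothing later overlaps Dress Warm-up either.
Chamber Session starts before Percussion Run-through ends → Percussion Run-through and Chamber Session overlap.

Chamber Session & Percussion Run-through, Full Run-through & Strings Take, Full Run-through & Strings Tracking, Strings Take & Strings Tracking, Strings Tracking & Woodwind Mixing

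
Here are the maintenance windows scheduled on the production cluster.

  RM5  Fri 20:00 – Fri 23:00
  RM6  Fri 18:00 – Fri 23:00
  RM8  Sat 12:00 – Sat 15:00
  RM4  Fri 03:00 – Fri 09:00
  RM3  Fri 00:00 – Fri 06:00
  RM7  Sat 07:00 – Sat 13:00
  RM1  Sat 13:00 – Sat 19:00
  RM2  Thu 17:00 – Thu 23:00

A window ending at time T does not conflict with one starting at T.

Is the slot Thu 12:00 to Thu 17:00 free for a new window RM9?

Yes — the slot is free

RM2: starts Thu 17:00 at or after RM9 ends Thu 17:00 → clear.
RM3: starts Fri 00:00 at or after RM9 ends Thu 17:00 → clear.
RM4: starts Fri 03:00 at or after RM9 ends Thu 17:00 → clear.
RM6: starts Fri 18:00 at or after RM9 ends Thu 17:00 → clear.
RM5: starts Fri 20:00 at or after RM9 ends Thu 17:00 → clear.
RM7: starts Sat 07:00 at or after RM9 ends Thu 17:00 → clear.
RM8: starts Sat 12:00 at or after RM9 ends Thu 17:00 → clear.
RM1: starts Sat 13:00 at or after RM9 ends Thu 17:00 → clear.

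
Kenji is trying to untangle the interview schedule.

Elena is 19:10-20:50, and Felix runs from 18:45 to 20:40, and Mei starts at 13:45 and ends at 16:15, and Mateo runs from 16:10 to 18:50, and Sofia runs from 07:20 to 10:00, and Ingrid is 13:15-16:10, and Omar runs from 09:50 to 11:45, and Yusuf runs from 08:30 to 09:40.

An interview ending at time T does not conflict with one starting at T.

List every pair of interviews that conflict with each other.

Sorted by start: Sofia, Yusuf, Omar, Ingrid, Mei, Mateo, Felix, Elena.
Yusuf starts before Sofia ends → Sofia and Yusuf overlap.
Omar starts before Sofia ends → Sofia and Omar overlap.
Ingrid starts after Sofia ends, so Sofia has no further overlaps.
Omar starts after Yusuf ends, so Yusuf has no further overlaps.
Ingrid starts after Omar ends, so Omar has no further overlaps.
Mei starts before Ingrid ends → Ingrid and Mei overlap.
Mateo starts exactly when Ingrid ends (back-to-back, no overlap), so Ingrid has no further overlaps.
Mateo starts before Mei ends → Mei and Mateo overlap.
Felix starts after Mei ends, so Mei has no further overlaps.
Felix starts before Mateo ends → Mateo and Felix overlap.
Elena starts after Mateo ends.
Elena starts before Felix ends → Felix and Elena overlap.

Elena & Felix, Felix & Mateo, Ingrid & Mei, Mateo & Mei, Omar & Sofia, Sofia & Yusuf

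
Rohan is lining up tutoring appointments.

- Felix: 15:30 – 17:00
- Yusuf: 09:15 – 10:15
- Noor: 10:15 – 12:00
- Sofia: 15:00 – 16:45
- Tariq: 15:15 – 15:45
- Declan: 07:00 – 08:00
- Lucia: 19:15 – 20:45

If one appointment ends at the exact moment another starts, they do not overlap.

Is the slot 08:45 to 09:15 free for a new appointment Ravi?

Yes — the slot is free

Declan: ends 08:00 at or before Ravi starts 08:45 → clear.
Yusuf: starts 09:15 at or after Ravi ends 09:15 → clear.
Noor: starts 10:15 at or after Ravi ends 09:15 → clear.
Sofia: starts 15:00 at or after Ravi ends 09:15 → clear.
Tariq: starts 15:15 at or after Ravi ends 09:15 → clear.
Felix: starts 15:30 at or after Ravi ends 09:15 → clear.
Lucia: starts 19:15 at or after Ravi ends 09:15 → clear.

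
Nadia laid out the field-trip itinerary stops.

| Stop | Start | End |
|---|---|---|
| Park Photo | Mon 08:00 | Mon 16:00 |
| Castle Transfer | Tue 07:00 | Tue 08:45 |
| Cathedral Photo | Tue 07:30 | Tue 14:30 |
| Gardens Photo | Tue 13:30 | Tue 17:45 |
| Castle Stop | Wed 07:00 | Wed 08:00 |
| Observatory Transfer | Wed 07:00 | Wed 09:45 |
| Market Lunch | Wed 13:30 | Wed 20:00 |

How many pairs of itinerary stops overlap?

3

Sorted by start: Park Photo, Castle Transfer, Cathedral Photo, Gardens Photo, Castle Stop, Observatory Transfer, Market Lunch.
Castle Transfer starts after Park Photo ends, so nothing later overlaps Park Photo either.
Cathedral Photo starts before Castle Transfer ends → Castle Transfer and Cathedral Photo overlap.
Gardens Photo starts after Castle Transfer ends, so nothing later overlaps Castle Transfer either.
Gardens Photo starts before Cathedral Photo ends → Cathedral Photo and Gardens Photo overlap.
Castle Stop starts after Cathedral Photo ends, so nothing later overlaps Cathedral Photo either.
Castle Stop starts after Gardens Photo ends, so nothing later overlaps Gardens Photo either.
Observatory Transfer starts before Castle Stop ends → Castle Stop and Observatory Transfer overlap.
Market Lunch starts after Castle Stop ends.
Market Lunch starts after Observatory Transfer ends.
Overlapping pairs: Castle Stop & Observatory Transfer, Castle Transfer & Cathedral Photo, Cathedral Photo & Gardens Photo — 3 in total.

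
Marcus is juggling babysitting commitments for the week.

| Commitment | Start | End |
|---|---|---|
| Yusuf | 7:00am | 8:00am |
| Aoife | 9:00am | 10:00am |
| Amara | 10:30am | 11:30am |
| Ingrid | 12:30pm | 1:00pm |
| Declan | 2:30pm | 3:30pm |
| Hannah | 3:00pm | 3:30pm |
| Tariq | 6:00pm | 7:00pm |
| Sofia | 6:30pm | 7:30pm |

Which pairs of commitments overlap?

Sorted by start: Yusuf, Aoife, Amara, Ingrid, Declan, Hannah, Tariq, Sofia.
Aoife starts after Yusuf ends — done with Yusuf.
Amara starts after Aoife ends — done with Aoife.
Ingrid starts after Amara ends — done with Amara.
Declan starts after Ingrid ends — done with Ingrid.
Hannah starts before Declan ends → Declan and Hannah overlap.
Tariq starts after Declan ends — done with Declan.
Tariq starts after Hannah ends — done with Hannah.
Sofia starts before Tariq ends → Tariq and Sofia overlap.

Declan & Hannah, Sofia & Tariq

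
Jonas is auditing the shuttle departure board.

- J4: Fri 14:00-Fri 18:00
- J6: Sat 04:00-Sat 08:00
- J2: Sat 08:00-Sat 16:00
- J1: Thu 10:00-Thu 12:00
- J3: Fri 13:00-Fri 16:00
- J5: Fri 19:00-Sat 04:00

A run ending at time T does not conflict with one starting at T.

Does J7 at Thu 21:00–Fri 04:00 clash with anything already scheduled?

J1: ends Thu 12:00 at or before J7 starts Thu 21:00 → clear.
J3: starts Fri 13:00 at or after J7 ends Fri 04:00 → clear.
J4: starts Fri 14:00 at or after J7 ends Fri 04:00 → clear.
J5: starts Fri 19:00 at or after J7 ends Fri 04:00 → clear.
J6: starts Sat 04:00 at or after J7 ends Fri 04:00 → clear.
J2: starts Sat 08:00 at or after J7 ends Fri 04:00 → clear.

No — it doesn't clash with anything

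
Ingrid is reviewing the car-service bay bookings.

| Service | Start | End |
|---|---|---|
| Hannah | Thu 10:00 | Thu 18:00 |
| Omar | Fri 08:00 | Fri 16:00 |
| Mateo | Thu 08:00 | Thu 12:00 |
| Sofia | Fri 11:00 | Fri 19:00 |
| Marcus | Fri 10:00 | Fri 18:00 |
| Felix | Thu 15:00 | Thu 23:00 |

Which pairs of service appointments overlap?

Felix & Hannah, Hannah & Mateo, Marcus & Omar, Marcus & Sofia, Omar & Sofia

Check each pair: they overlap iff neither finishes before the other starts.
Sorted by start: Mateo, Hannah, Felix, Omar, Marcus, Sofia.
Hannah starts before Mateo ends → Mateo and Hannah overlap.
Felix starts after Mateo ends, so nothing later overlaps Mateo either.
Felix starts before Hannah ends → Hannah and Felix overlap.
Omar starts after Hannah ends, so nothing later overlaps Hannah either.
Omar starts after Felix ends, so nothing later overlaps Felix either.
Marcus starts before Omar ends → Omar and Marcus overlap.
Sofia starts before Omar ends → Omar and Sofia overlap.
Sofia starts before Marcus ends → Marcus and Sofia overlap.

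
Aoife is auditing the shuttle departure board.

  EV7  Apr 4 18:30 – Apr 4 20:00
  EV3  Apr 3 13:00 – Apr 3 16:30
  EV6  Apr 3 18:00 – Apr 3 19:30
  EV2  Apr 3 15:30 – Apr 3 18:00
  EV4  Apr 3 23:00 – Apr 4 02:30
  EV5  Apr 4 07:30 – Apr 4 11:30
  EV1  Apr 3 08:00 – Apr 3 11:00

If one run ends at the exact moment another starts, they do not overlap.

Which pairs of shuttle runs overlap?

EV2 & EV3

Sorted by start: EV1, EV3, EV2, EV6, EV4, EV5, EV7.
EV3 starts after EV1 ends — done with EV1.
EV2 starts before EV3 ends → EV3 and EV2 overlap.
EV6 starts after EV3 ends — done with EV3.
EV6 starts exactly when EV2 ends (back-to-back, no overlap) — done with EV2.
EV4 starts after EV6 ends — done with EV6.
EV5 starts after EV4 ends — done with EV4.
EV7 starts after EV5 ends.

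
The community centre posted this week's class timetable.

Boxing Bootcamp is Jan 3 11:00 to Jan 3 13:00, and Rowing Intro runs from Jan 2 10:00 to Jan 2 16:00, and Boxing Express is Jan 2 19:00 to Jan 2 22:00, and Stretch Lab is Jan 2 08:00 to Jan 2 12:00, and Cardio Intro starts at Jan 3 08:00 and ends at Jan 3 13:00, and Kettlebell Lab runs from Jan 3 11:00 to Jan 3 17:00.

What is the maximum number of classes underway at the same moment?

Walk through starts and ends in time order (an end at T is processed before a start at T):
Jan 2 08:00 start Stretch Lab → 1
Jan 2 10:00 start Rowing Intro → 2
Jan 2 12:00 end Stretch Lab → 1
Jan 2 16:00 end Rowing Intro → 0
Jan 2 19:00 start Boxing Express → 1
Jan 2 22:00 end Boxing Express → 0
Jan 3 08:00 start Cardio Intro → 1
Jan 3 11:00 start Boxing Bootcamp → 2
Jan 3 11:00 start Kettlebell Lab → 3
Jan 3 13:00 end Boxing Bootcamp → 2
Jan 3 13:00 end Cardio Intro → 1
Jan 3 17:00 end Kettlebell Lab → 0
Peak is 3, at Jan 3 11:00 (Boxing Bootcamp, Cardio Intro, Kettlebell Lab).

3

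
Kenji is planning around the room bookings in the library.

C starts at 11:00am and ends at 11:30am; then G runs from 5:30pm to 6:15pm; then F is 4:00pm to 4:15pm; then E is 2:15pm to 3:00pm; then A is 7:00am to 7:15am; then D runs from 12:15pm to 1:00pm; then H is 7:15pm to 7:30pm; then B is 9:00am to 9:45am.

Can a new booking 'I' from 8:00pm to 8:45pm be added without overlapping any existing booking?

A: ends 7:15am at or before I starts 8:00pm → clear.
B: ends 9:45am at or before I starts 8:00pm → clear.
C: ends 11:30am at or before I starts 8:00pm → clear.
D: ends 1:00pm at or before I starts 8:00pm → clear.
E: ends 3:00pm at or before I starts 8:00pm → clear.
F: ends 4:15pm at or before I starts 8:00pm → clear.
G: ends 6:15pm at or before I starts 8:00pm → clear.
H: ends 7:30pm at or before I starts 8:00pm → clear.

Yes — the slot is free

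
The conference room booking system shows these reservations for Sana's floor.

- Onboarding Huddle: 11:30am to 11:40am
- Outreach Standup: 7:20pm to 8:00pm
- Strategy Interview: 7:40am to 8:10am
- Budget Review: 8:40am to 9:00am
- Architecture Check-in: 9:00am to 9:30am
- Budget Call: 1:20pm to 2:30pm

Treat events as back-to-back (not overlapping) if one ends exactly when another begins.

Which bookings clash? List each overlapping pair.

Sorted by start: Strategy Interview, Budget Review, Architecture Check-in, Onboarding Huddle, Budget Call, Outreach Standup.
Budget Review starts after Strategy Interview ends, so nothing later overlaps Strategy Interview either.
Architecture Check-in starts exactly when Budget Review ends (back-to-back, no overlap), so nothing later overlaps Budget Review either.
Onboarding Huddle starts after Architecture Check-in ends, so nothing later overlaps Architecture Check-in either.
Budget Call starts after Onboarding Huddle ends, so nothing later overlaps Onboarding Huddle either.
Outreach Standup starts after Budget Call ends.

none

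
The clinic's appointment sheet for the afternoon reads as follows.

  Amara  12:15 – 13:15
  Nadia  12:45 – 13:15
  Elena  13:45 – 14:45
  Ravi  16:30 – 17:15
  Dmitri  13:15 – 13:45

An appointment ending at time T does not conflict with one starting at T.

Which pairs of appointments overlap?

Amara & Nadia

Check each pair: they overlap iff neither finishes before the other starts.
Sorted by start: Amara, Nadia, Dmitri, Elena, Ravi.
Nadia starts before Amara ends → Amara and Nadia overlap.
Dmitri starts exactly when Amara ends (back-to-back, no overlap) — done with Amara.
Dmitri starts exactly when Nadia ends (back-to-back, no overlap) — done with Nadia.
Elena starts exactly when Dmitri ends (back-to-back, no overlap) — done with Dmitri.
Ravi starts after Elena ends.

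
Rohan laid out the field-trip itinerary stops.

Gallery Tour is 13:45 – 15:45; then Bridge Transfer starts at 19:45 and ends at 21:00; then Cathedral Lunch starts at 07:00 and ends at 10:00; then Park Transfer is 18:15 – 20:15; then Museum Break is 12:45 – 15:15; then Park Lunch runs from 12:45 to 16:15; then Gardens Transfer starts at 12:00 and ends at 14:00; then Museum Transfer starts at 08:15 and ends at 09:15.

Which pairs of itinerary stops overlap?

Bridge Transfer & Park Transfer, Cathedral Lunch & Museum Transfer, Gallery Tour & Gardens Transfer, Gallery Tour & Museum Break, Gallery Tour & Park Lunch, Gardens Transfer & Museum Break, Gardens Transfer & Park Lunch, Museum Break & Park Lunch

Sorted by start: Cathedral Lunch, Museum Transfer, Gardens Transfer, Park Lunch, Museum Break, Gallery Tour, Park Transfer, Bridge Transfer.
Museum Transfer starts before Cathedral Lunch ends → Cathedral Lunch and Museum Transfer overlap.
Gardens Transfer starts after Cathedral Lunch ends, so nothing later overlaps Cathedral Lunch either.
Gardens Transfer starts after Museum Transfer ends, so nothing later overlaps Museum Transfer either.
Park Lunch starts before Gardens Transfer ends → Gardens Transfer and Park Lunch overlap.
Museum Break starts before Gardens Transfer ends → Gardens Transfer and Museum Break overlap.
Gallery Tour starts before Gardens Transfer ends → Gardens Transfer and Gallery Tour overlap.
Park Transfer starts after Gardens Transfer ends, so nothing later overlaps Gardens Transfer either.
Museum Break starts before Park Lunch ends → Park Lunch and Museum Break overlap.
Gallery Tour starts before Park Lunch ends → Park Lunch and Gallery Tour overlap.
Park Transfer starts after Park Lunch ends, so nothing later overlaps Park Lunch either.
Gallery Tour starts before Museum Break ends → Museum Break and Gallery Tour overlap.
Park Transfer starts after Museum Break ends, so nothing later overlaps Museum Break either.
Park Transfer starts after Gallery Tour ends, so nothing later overlaps Gallery Tour either.
Bridge Transfer starts before Park Transfer ends → Park Transfer and Bridge Transfer overlap.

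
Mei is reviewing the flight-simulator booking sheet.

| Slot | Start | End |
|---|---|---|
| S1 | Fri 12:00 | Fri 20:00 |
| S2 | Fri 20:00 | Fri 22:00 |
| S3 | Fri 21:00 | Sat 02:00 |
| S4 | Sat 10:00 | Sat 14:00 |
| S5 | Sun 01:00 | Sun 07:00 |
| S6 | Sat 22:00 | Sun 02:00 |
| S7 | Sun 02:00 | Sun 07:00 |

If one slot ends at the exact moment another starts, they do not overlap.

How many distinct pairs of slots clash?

Sorted by start: S1, S2, S3, S4, S6, S5, S7.
S2 starts exactly when S1 ends (back-to-back, no overlap) — done with S1.
S3 starts before S2 ends → S2 and S3 overlap.
S4 starts after S2 ends — done with S2.
S4 starts after S3 ends — done with S3.
S6 starts after S4 ends — done with S4.
S5 starts before S6 ends → S6 and S5 overlap.
S7 starts exactly when S6 ends (back-to-back, no overlap).
S7 starts before S5 ends → S5 and S7 overlap.
Overlapping pairs: S2 & S3, S5 & S6, S5 & S7 — 3 in total.

3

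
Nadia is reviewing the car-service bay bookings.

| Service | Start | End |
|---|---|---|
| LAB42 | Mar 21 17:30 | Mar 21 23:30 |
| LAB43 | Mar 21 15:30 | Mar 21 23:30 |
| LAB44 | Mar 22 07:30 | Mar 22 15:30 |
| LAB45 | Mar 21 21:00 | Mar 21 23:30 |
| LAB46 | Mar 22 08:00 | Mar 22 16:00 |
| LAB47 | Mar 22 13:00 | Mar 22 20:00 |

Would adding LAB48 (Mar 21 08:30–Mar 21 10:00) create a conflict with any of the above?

No — it doesn't clash with anything

LAB43: starts Mar 21 15:30 at or after LAB48 ends Mar 21 10:00 → clear.
LAB42: starts Mar 21 17:30 at or after LAB48 ends Mar 21 10:00 → clear.
LAB45: starts Mar 21 21:00 at or after LAB48 ends Mar 21 10:00 → clear.
LAB44: starts Mar 22 07:30 at or after LAB48 ends Mar 21 10:00 → clear.
LAB46: starts Mar 22 08:00 at or after LAB48 ends Mar 21 10:00 → clear.
LAB47: starts Mar 22 13:00 at or after LAB48 ends Mar 21 10:00 → clear.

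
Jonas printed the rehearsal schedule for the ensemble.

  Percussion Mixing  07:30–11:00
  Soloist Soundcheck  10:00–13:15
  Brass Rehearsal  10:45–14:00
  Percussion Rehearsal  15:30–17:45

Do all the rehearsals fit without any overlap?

Check each pair: they overlap iff neither finishes before the other starts.
Sorted by start: Percussion Mixing, Soloist Soundcheck, Brass Rehearsal, Percussion Rehearsal.
Soloist Soundcheck starts before Percussion Mixing ends → Percussion Mixing and Soloist Soundcheck overlap.
That's a conflict, so the schedule is not conflict-free.

No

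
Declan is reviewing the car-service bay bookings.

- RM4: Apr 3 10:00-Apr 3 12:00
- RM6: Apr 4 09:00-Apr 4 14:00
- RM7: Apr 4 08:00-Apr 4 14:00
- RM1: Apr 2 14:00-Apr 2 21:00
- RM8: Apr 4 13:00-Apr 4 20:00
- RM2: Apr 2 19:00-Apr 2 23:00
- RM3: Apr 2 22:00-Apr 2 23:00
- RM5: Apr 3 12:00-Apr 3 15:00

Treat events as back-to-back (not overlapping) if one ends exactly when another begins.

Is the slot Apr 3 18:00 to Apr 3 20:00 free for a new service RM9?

RM1: ends Apr 2 21:00 at or before RM9 starts Apr 3 18:00 → clear.
RM2: ends Apr 2 23:00 at or before RM9 starts Apr 3 18:00 → clear.
RM3: ends Apr 2 23:00 at or before RM9 starts Apr 3 18:00 → clear.
RM4: ends Apr 3 12:00 at or before RM9 starts Apr 3 18:00 → clear.
RM5: ends Apr 3 15:00 at or before RM9 starts Apr 3 18:00 → clear.
RM7: starts Apr 4 08:00 at or after RM9 ends Apr 3 20:00 → clear.
RM6: starts Apr 4 09:00 at or after RM9 ends Apr 3 20:00 → clear.
RM8: starts Apr 4 13:00 at or after RM9 ends Apr 3 20:00 → clear.

Yes — the slot is free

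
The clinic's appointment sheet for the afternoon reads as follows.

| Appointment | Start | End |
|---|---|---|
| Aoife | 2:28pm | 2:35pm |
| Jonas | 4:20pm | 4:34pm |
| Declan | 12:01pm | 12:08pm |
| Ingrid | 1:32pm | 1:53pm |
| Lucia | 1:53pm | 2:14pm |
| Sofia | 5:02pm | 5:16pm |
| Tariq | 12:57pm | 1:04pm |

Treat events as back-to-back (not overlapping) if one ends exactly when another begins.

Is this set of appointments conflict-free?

Yes

Sorted by start: Declan, Tariq, Ingrid, Lucia, Aoife, Jonas, Sofia.
Tariq starts after Declan ends; Declan is clear from here.
Ingrid starts after Tariq ends; Tariq is clear from here.
Lucia starts exactly when Ingrid ends (back-to-back, no overlap); Ingrid is clear from here.
Aoife starts after Lucia ends; Lucia is clear from here.
Jonas starts after Aoife ends; Aoife is clear from here.
Sofia starts after Jonas ends.
Every pair is clear; the schedule has no overlaps.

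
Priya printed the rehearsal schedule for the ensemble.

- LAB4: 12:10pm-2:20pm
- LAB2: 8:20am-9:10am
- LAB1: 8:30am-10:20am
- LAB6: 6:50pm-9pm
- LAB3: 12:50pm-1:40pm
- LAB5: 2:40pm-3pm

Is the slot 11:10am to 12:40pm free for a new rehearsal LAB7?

LAB2: ends 9:10am at or before LAB7 starts 11:10am → clear.
LAB1: ends 10:20am at or before LAB7 starts 11:10am → clear.
LAB4: starts 12:10pm before LAB7 ends 12:40pm, and ends 2:20pm after LAB7 starts 11:10am → overlap.
LAB3: starts 12:50pm at or after LAB7 ends 12:40pm → clear.
LAB5: starts 2:40pm at or after LAB7 ends 12:40pm → clear.
LAB6: starts 6:50pm at or after LAB7 ends 12:40pm → clear.
LAB7 overlaps LAB4.

No — it overlaps LAB4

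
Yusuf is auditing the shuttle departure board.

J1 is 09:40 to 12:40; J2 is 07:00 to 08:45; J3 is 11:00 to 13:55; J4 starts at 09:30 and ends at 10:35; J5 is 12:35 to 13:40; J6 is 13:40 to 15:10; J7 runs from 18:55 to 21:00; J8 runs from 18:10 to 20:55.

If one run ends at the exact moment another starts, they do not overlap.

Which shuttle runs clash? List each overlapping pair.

Sorted by start: J2, J4, J1, J3, J5, J6, J8, J7.
J4 starts after J2 ends; J2 is clear from here.
J1 starts before J4 ends → J4 and J1 overlap.
J3 starts after J4 ends; J4 is clear from here.
J3 starts before J1 ends → J1 and J3 overlap.
J5 starts before J1 ends → J1 and J5 overlap.
J6 starts after J1 ends; J1 is clear from here.
J5 starts before J3 ends → J3 and J5 overlap.
J6 starts before J3 ends → J3 and J6 overlap.
J8 starts after J3 ends; J3 is clear from here.
J6 starts exactly when J5 ends (back-to-back, no overlap); J5 is clear from here.
J8 starts after J6 ends; J6 is clear from here.
J7 starts before J8 ends → J8 and J7 overlap.

J1 & J3, J1 & J4, J1 & J5, J3 & J5, J3 & J6, J7 & J8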